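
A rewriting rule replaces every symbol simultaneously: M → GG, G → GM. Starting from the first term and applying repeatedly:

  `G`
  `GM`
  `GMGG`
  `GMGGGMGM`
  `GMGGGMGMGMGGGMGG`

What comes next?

Replace each of the 16 characters of GMGGGMGMGMGGGMGG in place — GM GG GM GM GM GG GM GG GM GG GM GM GM GG GM GM — and concatenate.

GMGGGMGMGMGGGMGGGMGGGMGMGMGGGMGM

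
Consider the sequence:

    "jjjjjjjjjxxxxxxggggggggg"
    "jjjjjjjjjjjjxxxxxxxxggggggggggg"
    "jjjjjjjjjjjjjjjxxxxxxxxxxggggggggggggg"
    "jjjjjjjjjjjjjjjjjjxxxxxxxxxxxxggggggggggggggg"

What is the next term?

jjjjjjjjjjjjjjjjjjjjjxxxxxxxxxxxxxxggggggggggggggggg

Reading off run lengths: j runs 9, 12, 15, 18; x runs 6, 8, 10, 12; g runs 9, 11, 13, 15 — each is linear in n, where the shown terms are n = 3, 4, 5, 6.
At n = 7 the blocks have lengths 21, 14, 17.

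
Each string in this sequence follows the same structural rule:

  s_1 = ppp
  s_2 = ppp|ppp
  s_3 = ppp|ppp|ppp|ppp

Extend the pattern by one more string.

ppp|ppp|ppp|ppp|ppp|ppp|ppp|ppp

Each string is two copies of the previous one joined by '|'.
So the next term is two copies of ppp|ppp|ppp|ppp with '|' between the halves.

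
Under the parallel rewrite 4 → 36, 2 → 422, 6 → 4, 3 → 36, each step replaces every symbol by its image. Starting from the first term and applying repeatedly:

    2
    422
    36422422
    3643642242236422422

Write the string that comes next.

3643636436422422364224223643642242236422422

φ(3643642242236422422) expands symbol-by-symbol to 36 4 36 36 4 36 422 422 36 422 422 36 4 36 422 422 36 422 422; joining the 19 pieces gives the next term.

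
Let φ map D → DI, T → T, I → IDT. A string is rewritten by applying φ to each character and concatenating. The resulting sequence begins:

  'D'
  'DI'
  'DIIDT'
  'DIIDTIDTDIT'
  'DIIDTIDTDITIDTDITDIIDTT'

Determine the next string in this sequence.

DIIDTIDTDITIDTDITDIIDTTIDTDITDIIDTTDIIDTIDTDITT

Replace each of the 23 characters of DIIDTIDTDITIDTDITDIIDTT in place — DI IDT IDT DI T IDT DI T DI IDT T IDT DI T DI IDT T DI IDT IDT DI T T — and concatenate.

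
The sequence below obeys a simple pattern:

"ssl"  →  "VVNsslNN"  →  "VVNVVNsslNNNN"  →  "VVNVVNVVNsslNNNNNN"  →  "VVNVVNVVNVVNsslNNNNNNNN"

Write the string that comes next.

s(k+1) = VVN·s(k)·NN, so each term gains VVN as a prefix and NN as a suffix.
So the next term is VVN·VVNVVNVVNVVNsslNNNNNNNN·NN.

VVNVVNVVNVVNVVNsslNNNNNNNNNN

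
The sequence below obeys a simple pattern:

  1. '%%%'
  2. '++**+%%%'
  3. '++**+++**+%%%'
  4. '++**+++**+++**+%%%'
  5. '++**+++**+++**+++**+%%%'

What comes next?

++**+++**+++**+++**+++**+%%%

Each term is the previous one with ++**+ prepended.
One more step from ++**+++**+++**+++**+%%% gives the answer.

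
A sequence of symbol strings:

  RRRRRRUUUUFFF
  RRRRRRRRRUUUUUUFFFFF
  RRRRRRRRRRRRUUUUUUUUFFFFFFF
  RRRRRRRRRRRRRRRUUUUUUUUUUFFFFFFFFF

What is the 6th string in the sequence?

Term n consists of 3n R's, followed by 2n U's, followed by 2n-1 F's, where the shown terms are n = 2, 3, 4, 5.
For term 6, n = 7, so the run lengths are 21, 14, 13.

RRRRRRRRRRRRRRRRRRRRRUUUUUUUUUUUUUUFFFFFFFFFFFFF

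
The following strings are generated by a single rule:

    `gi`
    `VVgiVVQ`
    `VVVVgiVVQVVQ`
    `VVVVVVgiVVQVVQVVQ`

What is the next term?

Every step adds VV to the front and VVQ to the end of the previous string.
One more step from VVVVVVgiVVQVVQVVQ gives the answer.

VVVVVVVVgiVVQVVQVVQVVQ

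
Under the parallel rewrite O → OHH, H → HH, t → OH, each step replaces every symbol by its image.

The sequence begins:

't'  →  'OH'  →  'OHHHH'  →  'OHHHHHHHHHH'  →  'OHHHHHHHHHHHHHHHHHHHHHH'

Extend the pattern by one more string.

Rewriting the 23 symbols of OHHHHHHHHHHHHHHHHHHHHHH one by one yields OHH HH HH HH HH HH HH HH HH HH HH HH HH HH HH HH HH HH HH HH HH HH HH; concatenated:

OHHHHHHHHHHHHHHHHHHHHHHHHHHHHHHHHHHHHHHHHHHHHHH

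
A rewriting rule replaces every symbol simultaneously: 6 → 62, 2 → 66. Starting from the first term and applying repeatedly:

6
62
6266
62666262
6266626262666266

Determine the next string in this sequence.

Rewriting the 16 symbols of 6266626262666266 one by one yields 62 66 62 62 62 66 62 66 62 66 62 62 62 66 62 62; concatenated:

62666262626662666266626262666262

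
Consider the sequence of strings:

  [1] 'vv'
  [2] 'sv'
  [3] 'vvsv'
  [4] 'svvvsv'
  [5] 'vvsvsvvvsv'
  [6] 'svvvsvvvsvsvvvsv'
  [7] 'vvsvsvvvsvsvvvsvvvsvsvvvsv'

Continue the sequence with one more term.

This is a Fibonacci-style word recurrence s(k) = s(k−2)·s(k−1): e.g. vv·sv = vvsv.
So term 8 is svvvsvvvsvsvvvsv·vvsvsvvvsvsvvvsvvvsvsvvvsv.

svvvsvvvsvsvvvsvvvsvsvvvsvsvvvsvvvsvsvvvsv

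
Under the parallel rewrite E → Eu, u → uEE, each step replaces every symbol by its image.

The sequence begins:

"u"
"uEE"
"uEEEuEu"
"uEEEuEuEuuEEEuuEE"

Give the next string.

Applying the rule to each of the 17 symbols of uEEEuEuEuuEEEuuEE gives the pieces uEE Eu Eu Eu uEE Eu uEE Eu uEE uEE Eu Eu Eu uEE uEE Eu Eu, which concatenate to the answer.

uEEEuEuEuuEEEuuEEEuuEEuEEEuEuEuuEEuEEEuEu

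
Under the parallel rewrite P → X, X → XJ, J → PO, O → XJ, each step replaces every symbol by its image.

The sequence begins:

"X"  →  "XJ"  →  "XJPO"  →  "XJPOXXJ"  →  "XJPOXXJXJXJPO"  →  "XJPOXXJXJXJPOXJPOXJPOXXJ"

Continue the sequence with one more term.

Rewriting the 24 symbols of XJPOXXJXJXJPOXJPOXJPOXXJ one by one yields XJ PO X XJ XJ XJ PO XJ PO XJ PO X XJ XJ PO X XJ XJ PO X XJ XJ XJ PO; concatenated:

XJPOXXJXJXJPOXJPOXJPOXXJXJPOXXJXJPOXXJXJXJPO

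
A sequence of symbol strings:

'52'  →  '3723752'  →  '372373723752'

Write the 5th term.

3723737237372373723752

Every step adds 37237 at the front: s(k+1) = 37237·s(k).
From 372373723752, 2 further steps: 372373723752 → 37237372373723752 → (answer).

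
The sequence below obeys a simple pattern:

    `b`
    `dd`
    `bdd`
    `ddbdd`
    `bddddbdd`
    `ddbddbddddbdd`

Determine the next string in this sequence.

bddddbddddbddbddddbdd

From term 3 onward, concatenate the second-to-last term with the last: b·dd = bdd, dd·bdd = ddbdd, …
Continuing: bddddbdd · ddbddbddddbdd gives term 7.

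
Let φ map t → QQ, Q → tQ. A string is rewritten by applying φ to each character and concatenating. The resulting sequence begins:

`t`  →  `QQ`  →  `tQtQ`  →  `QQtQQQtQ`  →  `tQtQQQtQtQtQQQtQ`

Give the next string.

Rewriting the 16 symbols of tQtQQQtQtQtQQQtQ one by one yields QQ tQ QQ tQ tQ tQ QQ tQ QQ tQ QQ tQ tQ tQ QQ tQ; concatenated:

QQtQQQtQtQtQQQtQQQtQQQtQtQtQQQtQ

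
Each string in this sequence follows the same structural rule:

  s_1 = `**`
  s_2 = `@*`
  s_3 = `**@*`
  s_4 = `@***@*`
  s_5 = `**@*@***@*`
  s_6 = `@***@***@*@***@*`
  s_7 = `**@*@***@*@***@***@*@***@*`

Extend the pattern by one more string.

@***@***@*@***@***@*@***@*@***@***@*@***@*

From term 3 onward, concatenate the second-to-last term with the last: **·@* = **@*, @*·**@* = @***@*, …
The next term joins @***@***@*@***@* and **@*@***@*@***@***@*@***@*.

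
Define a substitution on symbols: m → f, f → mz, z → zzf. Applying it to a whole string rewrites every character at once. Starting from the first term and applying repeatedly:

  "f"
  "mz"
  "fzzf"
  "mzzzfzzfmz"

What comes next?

fzzfzzfzzfmzzzfzzfmzfzzf

Expanding mzzzfzzfmz: m→f, z→zzf, z→zzf, z→zzf, f→mz, z→zzf, z→zzf, f→mz, m→f, z→zzf. Concatenated: f zzf zzf zzf mz zzf zzf mz f zzf.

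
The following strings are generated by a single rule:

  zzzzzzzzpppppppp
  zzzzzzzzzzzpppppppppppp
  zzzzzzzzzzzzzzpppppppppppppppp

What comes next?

zzzzzzzzzzzzzzzzzpppppppppppppppppppp

Term n consists of 3n+2 z's, followed by 4n p's, where the shown terms are n = 2, 3, 4.
At n = 5 the blocks have lengths 17, 20.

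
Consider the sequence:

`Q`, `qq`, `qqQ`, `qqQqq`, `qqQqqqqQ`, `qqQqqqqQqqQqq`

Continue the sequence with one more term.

This is a Fibonacci-style word recurrence s(k) = s(k−1)·s(k−2): e.g. qq·Q = qqQ.
The next term joins qqQqqqqQqqQqq and qqQqqqqQ.

qqQqqqqQqqQqqqqQqqqqQ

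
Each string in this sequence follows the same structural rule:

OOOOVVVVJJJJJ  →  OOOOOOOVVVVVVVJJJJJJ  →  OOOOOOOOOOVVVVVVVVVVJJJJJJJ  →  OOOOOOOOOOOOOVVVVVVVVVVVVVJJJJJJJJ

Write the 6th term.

OOOOOOOOOOOOOOOOOOOVVVVVVVVVVVVVVVVVVVJJJJJJJJJJ

Each string has the form O^{3n-2} V^{3n-2} J^{n+3}, where the shown terms are n = 2, 3, 4, 5.
At n = 7 the blocks have lengths 19, 19, 10.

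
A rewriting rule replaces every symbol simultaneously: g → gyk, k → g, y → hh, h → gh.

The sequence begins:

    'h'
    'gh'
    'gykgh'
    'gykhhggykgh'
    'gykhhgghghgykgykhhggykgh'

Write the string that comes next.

φ(gykhhgghghgykgykhhggykgh) expands symbol-by-symbol to gyk hh g gh gh gyk gyk gh gyk gh gyk hh g gyk hh g gh gh gyk gyk hh g gyk gh; joining the 24 pieces gives the next term.

gykhhgghghgykgykghgykghgykhhggykhhgghghgykgykhhggykgh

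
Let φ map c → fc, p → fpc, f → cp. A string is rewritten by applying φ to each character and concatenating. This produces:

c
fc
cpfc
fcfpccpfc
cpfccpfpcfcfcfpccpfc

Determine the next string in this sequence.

fcfpccpfcfcfpccpfpcfccpfccpfccpfpcfcfcfpccpfc

Replace each of the 20 characters of cpfccpfpcfcfcfpccpfc in place — fc fpc cp fc fc fpc cp fpc fc cp fc cp fc cp fpc fc fc fpc cp fc — and concatenate.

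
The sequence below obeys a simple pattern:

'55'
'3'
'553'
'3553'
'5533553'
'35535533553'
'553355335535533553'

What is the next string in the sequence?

35535533553553355335535533553

From term 3 onward, concatenate the second-to-last term with the last: 55·3 = 553, 3·553 = 3553, …
So term 8 is 35535533553·553355335535533553.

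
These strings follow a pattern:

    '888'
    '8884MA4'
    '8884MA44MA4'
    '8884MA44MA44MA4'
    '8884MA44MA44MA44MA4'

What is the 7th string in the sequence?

Each term is the previous one with 4MA4 appended.
From 8884MA44MA44MA44MA4, 2 further steps: 8884MA44MA44MA44MA4 → 8884MA44MA44MA44MA44MA4 → (answer).

8884MA44MA44MA44MA44MA44MA4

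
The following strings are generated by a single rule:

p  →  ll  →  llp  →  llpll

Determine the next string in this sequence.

From term 3 onward, concatenate the last term with the second-to-last: ll·p = llp, llp·ll = llpll, …
So term 5 is llpll·llp.

llpllllp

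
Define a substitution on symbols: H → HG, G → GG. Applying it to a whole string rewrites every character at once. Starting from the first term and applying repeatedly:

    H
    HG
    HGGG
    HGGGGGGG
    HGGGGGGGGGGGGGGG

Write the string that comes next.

Rewriting the 16 symbols of HGGGGGGGGGGGGGGG one by one yields HG GG GG GG GG GG GG GG GG GG GG GG GG GG GG GG; concatenated:

HGGGGGGGGGGGGGGGGGGGGGGGGGGGGGGG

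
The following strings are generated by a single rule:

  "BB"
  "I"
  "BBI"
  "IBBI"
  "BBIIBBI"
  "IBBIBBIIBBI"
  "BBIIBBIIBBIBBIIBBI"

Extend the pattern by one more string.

IBBIBBIIBBIBBIIBBIIBBIBBIIBBI

From term 3 onward, concatenate the second-to-last term with the last: BB·I = BBI, I·BBI = IBBI, …
The next term joins IBBIBBIIBBI and BBIIBBIIBBIBBIIBBI.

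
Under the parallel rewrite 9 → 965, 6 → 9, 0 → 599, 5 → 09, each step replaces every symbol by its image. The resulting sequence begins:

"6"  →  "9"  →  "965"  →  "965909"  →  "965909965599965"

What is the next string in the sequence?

Replace each of the 15 characters of 965909965599965 in place — 965 9 09 965 599 965 965 9 09 09 965 965 965 9 09 — and concatenate.

96590996559996596590909965965965909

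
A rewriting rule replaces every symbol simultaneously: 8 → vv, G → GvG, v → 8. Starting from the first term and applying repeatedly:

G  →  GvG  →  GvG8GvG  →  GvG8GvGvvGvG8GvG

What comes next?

GvG8GvGvvGvG8GvG88GvG8GvGvvGvG8GvG

φ(GvG8GvGvvGvG8GvG) expands symbol-by-symbol to GvG 8 GvG vv GvG 8 GvG 8 8 GvG 8 GvG vv GvG 8 GvG; joining the 16 pieces gives the next term.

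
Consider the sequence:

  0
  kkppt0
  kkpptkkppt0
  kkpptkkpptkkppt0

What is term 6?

The strings grow by a fixed prefix kkppt each time.
From kkpptkkpptkkppt0, 2 further steps: kkpptkkpptkkppt0 → kkpptkkpptkkpptkkppt0 → (answer).

kkpptkkpptkkpptkkpptkkppt0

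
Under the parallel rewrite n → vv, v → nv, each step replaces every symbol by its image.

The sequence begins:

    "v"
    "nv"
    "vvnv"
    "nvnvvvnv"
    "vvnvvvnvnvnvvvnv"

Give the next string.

nvnvvvnvnvnvvvnvvvnvvvnvnvnvvvnv

Applying the rule to each of the 16 symbols of vvnvvvnvnvnvvvnv gives the pieces nv nv vv nv nv nv vv nv vv nv vv nv nv nv vv nv, which concatenate to the answer.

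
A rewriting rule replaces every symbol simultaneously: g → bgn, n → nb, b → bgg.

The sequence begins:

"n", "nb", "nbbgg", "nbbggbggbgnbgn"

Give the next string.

Rewriting the 14 symbols of nbbggbggbgnbgn one by one yields nb bgg bgg bgn bgn bgg bgn bgn bgg bgn nb bgg bgn nb; concatenated:

nbbggbggbgnbgnbggbgnbgnbggbgnnbbggbgnnb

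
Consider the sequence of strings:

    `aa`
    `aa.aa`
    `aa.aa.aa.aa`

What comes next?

Each string is two copies of the previous one joined by '.'.
One more doubling of aa.aa.aa.aa gives the answer.

aa.aa.aa.aa.aa.aa.aa.aa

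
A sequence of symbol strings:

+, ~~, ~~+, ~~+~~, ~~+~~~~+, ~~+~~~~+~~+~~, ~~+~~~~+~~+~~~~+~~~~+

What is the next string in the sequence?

This is a Fibonacci-style word recurrence s(k) = s(k−1)·s(k−2): e.g. ~~·+ = ~~+.
Continuing: ~~+~~~~+~~+~~~~+~~~~+ · ~~+~~~~+~~+~~ gives term 8.

~~+~~~~+~~+~~~~+~~~~+~~+~~~~+~~+~~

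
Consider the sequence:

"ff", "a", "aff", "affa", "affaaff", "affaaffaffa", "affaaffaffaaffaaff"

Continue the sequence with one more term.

affaaffaffaaffaaffaffaaffaffa

This is a Fibonacci-style word recurrence s(k) = s(k−1)·s(k−2): e.g. a·ff = aff.
Continuing: affaaffaffaaffaaff · affaaffaffa gives term 8.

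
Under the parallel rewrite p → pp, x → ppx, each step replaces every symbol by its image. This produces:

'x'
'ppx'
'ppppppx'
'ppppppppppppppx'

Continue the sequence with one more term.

ppppppppppppppppppppppppppppppx

φ(ppppppppppppppx) expands symbol-by-symbol to pp pp pp pp pp pp pp pp pp pp pp pp pp pp ppx; joining the 15 pieces gives the next term.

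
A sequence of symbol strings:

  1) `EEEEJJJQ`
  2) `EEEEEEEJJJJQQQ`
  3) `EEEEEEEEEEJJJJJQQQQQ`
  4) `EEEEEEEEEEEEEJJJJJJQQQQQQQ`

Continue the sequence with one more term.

EEEEEEEEEEEEEEEEJJJJJJJQQQQQQQQQ

Each string has the form E^{3n+1} J^{n+2} Q^{2n-1} (n = 1, 2, …).
Setting n = 5 gives 16, 7, 9 characters in each block.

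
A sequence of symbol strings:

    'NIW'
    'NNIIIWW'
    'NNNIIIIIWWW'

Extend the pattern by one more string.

Reading off run lengths: N runs 1, 2, 3; I runs 1, 3, 5; W runs 1, 2, 3 — each is linear in n (n = 1, 2, …).
At n = 4 the blocks have lengths 4, 7, 4.

NNNNIIIIIIIWWWW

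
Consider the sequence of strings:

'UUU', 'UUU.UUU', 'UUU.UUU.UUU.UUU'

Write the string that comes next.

Each string is two copies of the previous one joined by '.'.
So the next term is two copies of UUU.UUU.UUU.UUU with '.' between the halves.

UUU.UUU.UUU.UUU.UUU.UUU.UUU.UUU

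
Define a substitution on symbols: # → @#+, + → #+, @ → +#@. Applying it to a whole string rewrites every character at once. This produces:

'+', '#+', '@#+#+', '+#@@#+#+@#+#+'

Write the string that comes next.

φ(+#@@#+#+@#+#+) expands symbol-by-symbol to #+ @#+ +#@ +#@ @#+ #+ @#+ #+ +#@ @#+ #+ @#+ #+; joining the 13 pieces gives the next term.

#+@#++#@+#@@#+#+@#+#++#@@#+#+@#+#+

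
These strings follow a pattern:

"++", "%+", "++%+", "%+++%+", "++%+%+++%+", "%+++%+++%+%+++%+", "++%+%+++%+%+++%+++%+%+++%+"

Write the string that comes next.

%+++%+++%+%+++%+++%+%+++%+%+++%+++%+%+++%+

From term 3 onward, concatenate the second-to-last term with the last: ++·%+ = ++%+, %+·++%+ = %+++%+, …
The next term joins %+++%+++%+%+++%+ and ++%+%+++%+%+++%+++%+%+++%+.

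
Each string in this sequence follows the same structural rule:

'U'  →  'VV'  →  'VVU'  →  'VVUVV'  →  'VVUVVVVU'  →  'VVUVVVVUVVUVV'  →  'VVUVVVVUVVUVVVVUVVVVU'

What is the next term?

From term 3 onward, concatenate the last term with the second-to-last: VV·U = VVU, VVU·VV = VVUVV, …
So term 8 is VVUVVVVUVVUVVVVUVVVVU·VVUVVVVUVVUVV.

VVUVVVVUVVUVVVVUVVVVUVVUVVVVUVVUVV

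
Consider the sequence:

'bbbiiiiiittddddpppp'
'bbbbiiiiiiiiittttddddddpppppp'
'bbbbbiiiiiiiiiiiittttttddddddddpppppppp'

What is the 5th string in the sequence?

bbbbbbbiiiiiiiiiiiiiiiiiittttttttttddddddddddddpppppppppppp

Reading off run lengths: b runs 3, 4, 5; i runs 6, 9, 12; t runs 2, 4, 6; d runs 4, 6, 8; p runs 4, 6, 8 — each is linear in n, where the shown terms are n = 2, 3, 4.
Setting n = 6 gives 7, 18, 10, 12, 12 characters in each block.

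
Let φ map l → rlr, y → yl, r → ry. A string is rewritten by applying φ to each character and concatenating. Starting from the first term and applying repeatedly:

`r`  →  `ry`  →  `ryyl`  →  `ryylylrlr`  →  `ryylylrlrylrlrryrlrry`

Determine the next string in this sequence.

Applying the rule to each of the 21 symbols of ryylylrlrylrlrryrlrry gives the pieces ry yl yl rlr yl rlr ry rlr ry yl rlr ry rlr ry ry yl ry rlr ry ry yl, which concatenate to the answer.

ryylylrlrylrlrryrlrryylrlrryrlrryryylryrlrryryyl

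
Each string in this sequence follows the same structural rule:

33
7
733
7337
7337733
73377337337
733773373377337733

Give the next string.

This is a Fibonacci-style word recurrence s(k) = s(k−1)·s(k−2): e.g. 7·33 = 733.
So term 8 is 733773373377337733·73377337337.

73377337337733773373377337337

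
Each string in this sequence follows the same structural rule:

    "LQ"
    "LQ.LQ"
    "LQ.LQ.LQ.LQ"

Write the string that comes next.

s(k+1) = s(k)·.·s(k) — each term doubles the last with '.' between the halves.
Doubling LQ.LQ.LQ.LQ with '.' between the halves:

LQ.LQ.LQ.LQ.LQ.LQ.LQ.LQ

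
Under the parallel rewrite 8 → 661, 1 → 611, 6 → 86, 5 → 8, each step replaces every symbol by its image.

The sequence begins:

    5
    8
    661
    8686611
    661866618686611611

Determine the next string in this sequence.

868661166186868661166186661868661161186611611

φ(661866618686611611) expands symbol-by-symbol to 86 86 611 661 86 86 86 611 661 86 661 86 86 611 611 86 611 611; joining the 18 pieces gives the next term.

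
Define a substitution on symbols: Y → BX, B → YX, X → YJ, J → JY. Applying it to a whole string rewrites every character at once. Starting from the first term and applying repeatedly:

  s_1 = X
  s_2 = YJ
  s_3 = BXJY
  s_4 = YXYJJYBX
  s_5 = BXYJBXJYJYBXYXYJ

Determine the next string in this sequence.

Rewriting the 16 symbols of BXYJBXJYJYBXYXYJ one by one yields YX YJ BX JY YX YJ JY BX JY BX YX YJ BX YJ BX JY; concatenated:

YXYJBXJYYXYJJYBXJYBXYXYJBXYJBXJY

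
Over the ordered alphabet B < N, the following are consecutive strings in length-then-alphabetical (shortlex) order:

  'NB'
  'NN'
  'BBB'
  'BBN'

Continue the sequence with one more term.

BNB

The successor of BBN increments the rightmost position that isn't already N and resets every position after it to B.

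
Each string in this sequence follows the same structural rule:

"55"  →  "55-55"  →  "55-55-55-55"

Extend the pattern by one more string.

s(k+1) = s(k)·-·s(k) — each term doubles the last with '-' between the halves.
One more doubling of 55-55-55-55 gives the answer.

55-55-55-55-55-55-55-55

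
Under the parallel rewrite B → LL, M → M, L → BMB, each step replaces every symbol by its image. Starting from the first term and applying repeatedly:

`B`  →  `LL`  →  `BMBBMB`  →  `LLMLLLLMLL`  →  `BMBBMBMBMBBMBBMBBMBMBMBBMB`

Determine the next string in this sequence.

Replace each of the 26 characters of BMBBMBMBMBBMBBMBBMBMBMBBMB in place — LL M LL LL M LL M LL M LL LL M LL LL M LL LL M LL M LL M LL LL M LL — and concatenate.

LLMLLLLMLLMLLMLLLLMLLLLMLLLLMLLMLLMLLLLMLL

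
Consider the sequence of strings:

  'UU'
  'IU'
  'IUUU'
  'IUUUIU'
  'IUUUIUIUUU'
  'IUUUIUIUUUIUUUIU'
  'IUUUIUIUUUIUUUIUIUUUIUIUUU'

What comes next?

IUUUIUIUUUIUUUIUIUUUIUIUUUIUUUIUIUUUIUUUIU

This is a Fibonacci-style word recurrence s(k) = s(k−1)·s(k−2): e.g. IU·UU = IUUU.
Continuing: IUUUIUIUUUIUUUIUIUUUIUIUUU · IUUUIUIUUUIUUUIU gives term 8.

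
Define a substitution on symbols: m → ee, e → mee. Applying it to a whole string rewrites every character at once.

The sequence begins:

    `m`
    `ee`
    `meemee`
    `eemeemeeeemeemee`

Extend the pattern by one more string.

Applying the rule to each of the 16 symbols of eemeemeeeemeemee gives the pieces mee mee ee mee mee ee mee mee mee mee ee mee mee ee mee mee, which concatenate to the answer.

meemeeeemeemeeeemeemeemeemeeeemeemeeeemeemee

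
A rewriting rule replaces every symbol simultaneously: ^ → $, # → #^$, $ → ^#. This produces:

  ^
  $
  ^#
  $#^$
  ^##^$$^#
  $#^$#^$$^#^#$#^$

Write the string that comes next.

^##^$$^##^$$^#^#$#^$$#^$^##^$$^#

Applying the rule to each of the 16 symbols of $#^$#^$$^#^#$#^$ gives the pieces ^# #^$ $ ^# #^$ $ ^# ^# $ #^$ $ #^$ ^# #^$ $ ^#, which concatenate to the answer.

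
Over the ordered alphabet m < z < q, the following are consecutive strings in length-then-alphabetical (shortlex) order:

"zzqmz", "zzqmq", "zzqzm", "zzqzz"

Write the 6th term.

Continuing the enumeration 2 steps past zzqzz: zzqzz → zzqzq → (answer).

zzqqm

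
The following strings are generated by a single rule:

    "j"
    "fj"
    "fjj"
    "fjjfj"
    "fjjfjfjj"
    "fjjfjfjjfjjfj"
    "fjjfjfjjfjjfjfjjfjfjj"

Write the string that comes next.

fjjfjfjjfjjfjfjjfjfjjfjjfjfjjfjjfj

From term 3 onward, concatenate the last term with the second-to-last: fj·j = fjj, fjj·fj = fjjfj, …
The next term joins fjjfjfjjfjjfjfjjfjfjj and fjjfjfjjfjjfj.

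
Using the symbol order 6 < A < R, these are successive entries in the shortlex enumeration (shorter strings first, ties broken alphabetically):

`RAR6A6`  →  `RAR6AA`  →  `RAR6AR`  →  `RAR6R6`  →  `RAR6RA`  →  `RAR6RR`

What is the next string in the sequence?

Treat RAR6RR as a base-3 numeral over the given alphabet and add one, carrying through any trailing R's.

RARA66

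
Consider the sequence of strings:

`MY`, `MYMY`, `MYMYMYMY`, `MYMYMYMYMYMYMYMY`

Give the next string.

Every step duplicates the string.
So the next term is two copies of MYMYMYMYMYMYMYMY.

MYMYMYMYMYMYMYMYMYMYMYMYMYMYMYMY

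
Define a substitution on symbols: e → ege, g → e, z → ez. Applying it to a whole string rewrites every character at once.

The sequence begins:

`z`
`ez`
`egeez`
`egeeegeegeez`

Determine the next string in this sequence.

Apply φ to egeeegeegeez symbol by symbol: e→ege, g→e, e→ege, e→ege, e→ege, g→e, e→ege, e→ege, g→e, e→ege, e→ege, z→ez; joined: ege e ege ege ege e ege ege e ege ege ez.

egeeegeegeegeeegeegeeegeegeez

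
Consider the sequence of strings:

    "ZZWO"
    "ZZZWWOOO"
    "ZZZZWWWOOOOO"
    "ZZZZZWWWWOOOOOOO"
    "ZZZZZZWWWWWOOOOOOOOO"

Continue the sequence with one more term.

ZZZZZZZWWWWWWOOOOOOOOOOO

Each string has the form Z^{n+1} W^{n} O^{2n-1} (n = 1, 2, …).
For the next term, n = 6, so the run lengths are 7, 6, 11.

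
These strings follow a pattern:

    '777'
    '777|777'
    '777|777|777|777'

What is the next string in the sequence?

777|777|777|777|777|777|777|777

Every step duplicates the string with '|' between the halves.
One more doubling of 777|777|777|777 gives the answer.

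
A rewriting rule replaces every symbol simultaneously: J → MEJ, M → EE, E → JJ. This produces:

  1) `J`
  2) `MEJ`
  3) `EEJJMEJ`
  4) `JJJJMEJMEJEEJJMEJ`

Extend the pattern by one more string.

MEJMEJMEJMEJEEJJMEJEEJJMEJJJJJMEJMEJEEJJMEJ

Applying the rule to each of the 17 symbols of JJJJMEJMEJEEJJMEJ gives the pieces MEJ MEJ MEJ MEJ EE JJ MEJ EE JJ MEJ JJ JJ MEJ MEJ EE JJ MEJ, which concatenate to the answer.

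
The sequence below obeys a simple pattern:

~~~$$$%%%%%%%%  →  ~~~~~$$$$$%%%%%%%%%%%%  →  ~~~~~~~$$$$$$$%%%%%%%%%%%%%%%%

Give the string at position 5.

~~~~~~~~~~~$$$$$$$$$$$%%%%%%%%%%%%%%%%%%%%%%%%

The n-th term is 2n-1 ~'s then 2n-1 $'s then 4n %'s, where the shown terms are n = 2, 3, 4.
Setting n = 6 gives 11, 11, 24 characters in each block.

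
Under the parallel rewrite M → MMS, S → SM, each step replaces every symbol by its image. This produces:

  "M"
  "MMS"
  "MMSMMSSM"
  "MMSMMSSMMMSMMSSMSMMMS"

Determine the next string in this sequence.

φ(MMSMMSSMMMSMMSSMSMMMS) expands symbol-by-symbol to MMS MMS SM MMS MMS SM SM MMS MMS MMS SM MMS MMS SM SM MMS SM MMS MMS MMS SM; joining the 21 pieces gives the next term.

MMSMMSSMMMSMMSSMSMMMSMMSMMSSMMMSMMSSMSMMMSSMMMSMMSMMSSM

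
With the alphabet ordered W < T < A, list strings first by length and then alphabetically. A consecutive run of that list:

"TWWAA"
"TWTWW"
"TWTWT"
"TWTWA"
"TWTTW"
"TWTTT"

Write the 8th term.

Advancing 2 positions from TWTTT through TWTTT → TWTTA reaches term 8.

TWTAW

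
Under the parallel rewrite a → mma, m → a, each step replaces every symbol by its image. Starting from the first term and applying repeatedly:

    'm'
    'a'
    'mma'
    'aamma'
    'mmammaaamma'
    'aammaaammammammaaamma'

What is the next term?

mmammaaammammammaaammaaammaaammammammaaamma

Replace each of the 21 characters of aammaaammammammaaamma in place — mma mma a a mma mma mma a a mma a a mma a a mma mma mma a a mma — and concatenate.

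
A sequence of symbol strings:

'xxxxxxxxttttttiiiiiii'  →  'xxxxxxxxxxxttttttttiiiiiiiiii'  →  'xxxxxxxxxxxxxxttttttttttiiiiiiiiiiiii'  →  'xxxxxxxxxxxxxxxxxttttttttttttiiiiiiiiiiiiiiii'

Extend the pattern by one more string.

Reading off run lengths: x runs 8, 11, 14, 17; t runs 6, 8, 10, 12; i runs 7, 10, 13, 16 — each is linear in n, where the shown terms are n = 2, 3, 4, 5.
At n = 6 the blocks have lengths 20, 14, 19.

xxxxxxxxxxxxxxxxxxxxttttttttttttttiiiiiiiiiiiiiiiiiii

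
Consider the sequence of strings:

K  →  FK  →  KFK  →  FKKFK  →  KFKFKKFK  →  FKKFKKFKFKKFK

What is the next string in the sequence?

Each term (from the third on) is the two preceding terms concatenated in order: term 3 = K·FK = KFK.
The next term joins KFKFKKFK and FKKFKKFKFKKFK.

KFKFKKFKFKKFKKFKFKKFK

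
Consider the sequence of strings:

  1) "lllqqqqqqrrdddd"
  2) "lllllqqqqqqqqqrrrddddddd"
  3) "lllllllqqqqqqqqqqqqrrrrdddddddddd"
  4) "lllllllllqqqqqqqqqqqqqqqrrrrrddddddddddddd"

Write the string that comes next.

lllllllllllqqqqqqqqqqqqqqqqqqrrrrrrdddddddddddddddd

Each string has the form l^{2n+1} q^{3n+3} r^{n+1} d^{3n+1} (n = 1, 2, …).
For the next term, n = 5, so the run lengths are 11, 18, 6, 16.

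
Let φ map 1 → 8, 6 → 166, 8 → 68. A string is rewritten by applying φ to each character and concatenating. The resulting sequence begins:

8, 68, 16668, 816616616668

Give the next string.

6881661668166166816616616668

Rewriting each symbol of 816616616668: 8→68, 1→8, 6→166, 6→166, 1→8, 6→166, 6→166, 1→8, 6→166, 6→166, 6→166, 8→68, which concatenates to 68 8 166 166 8 166 166 8 166 166 166 68.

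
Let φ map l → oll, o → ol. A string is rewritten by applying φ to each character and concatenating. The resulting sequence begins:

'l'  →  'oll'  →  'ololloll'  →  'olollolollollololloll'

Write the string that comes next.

Rewriting the 21 symbols of olollolollollololloll one by one yields ol oll ol oll oll ol oll ol oll oll ol oll oll ol oll ol oll oll ol oll oll; concatenated:

olollolollollolollolollollolollollolollolollollololloll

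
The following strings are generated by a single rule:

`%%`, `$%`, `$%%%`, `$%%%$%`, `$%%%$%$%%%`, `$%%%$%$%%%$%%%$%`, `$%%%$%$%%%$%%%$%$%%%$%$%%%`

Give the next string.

This is a Fibonacci-style word recurrence s(k) = s(k−1)·s(k−2): e.g. $%·%% = $%%%.
So term 8 is $%%%$%$%%%$%%%$%$%%%$%$%%%·$%%%$%$%%%$%%%$%.

$%%%$%$%%%$%%%$%$%%%$%$%%%$%%%$%$%%%$%%%$%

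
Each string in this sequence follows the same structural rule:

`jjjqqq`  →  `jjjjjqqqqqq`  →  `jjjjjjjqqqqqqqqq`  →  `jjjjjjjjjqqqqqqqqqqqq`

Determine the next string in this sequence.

Term n consists of 2n+1 j's, followed by 3n q's (n = 1, 2, …).
For the next term, n = 5, so the run lengths are 11, 15.

jjjjjjjjjjjqqqqqqqqqqqqqqq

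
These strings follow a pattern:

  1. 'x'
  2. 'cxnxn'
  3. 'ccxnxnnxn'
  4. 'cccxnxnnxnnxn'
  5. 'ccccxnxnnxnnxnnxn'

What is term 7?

s(k+1) = c·s(k)·nxn, so each term gains c as a prefix and nxn as a suffix.
From ccccxnxnnxnnxnnxn, 2 further steps: ccccxnxnnxnnxnnxn → cccccxnxnnxnnxnnxnnxn → (answer).

ccccccxnxnnxnnxnnxnnxnnxn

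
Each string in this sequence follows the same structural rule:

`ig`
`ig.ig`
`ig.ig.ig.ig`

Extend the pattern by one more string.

Every step duplicates the string with '.' between the halves.
One more doubling of ig.ig.ig.ig gives the answer.

ig.ig.ig.ig.ig.ig.ig.ig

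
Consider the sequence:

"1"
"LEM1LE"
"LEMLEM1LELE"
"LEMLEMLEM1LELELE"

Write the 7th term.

LEMLEMLEMLEMLEMLEM1LELELELELELE

s(k+1) = LEM·s(k)·LE, so each term gains LEM as a prefix and LE as a suffix.
From LEMLEMLEM1LELELE, 3 further steps: LEMLEMLEM1LELELE → LEMLEMLEMLEM1LELELELE → LEMLEMLEMLEMLEM1LELELELELE → (answer).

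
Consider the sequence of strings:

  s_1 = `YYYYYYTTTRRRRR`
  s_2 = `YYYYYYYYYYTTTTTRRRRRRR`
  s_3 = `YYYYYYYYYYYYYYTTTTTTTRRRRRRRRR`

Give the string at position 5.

YYYYYYYYYYYYYYYYYYYYYYTTTTTTTTTTTRRRRRRRRRRRRR

Each string has the form Y^{4n-2} T^{2n-1} R^{2n+1}, where the shown terms are n = 2, 3, 4.
Setting n = 6 gives 22, 11, 13 characters in each block.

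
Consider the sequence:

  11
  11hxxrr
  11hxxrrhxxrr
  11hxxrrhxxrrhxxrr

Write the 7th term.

11hxxrrhxxrrhxxrrhxxrrhxxrrhxxrr

The strings grow by a fixed suffix hxxrr each time.
From 11hxxrrhxxrrhxxrr, 3 further steps: 11hxxrrhxxrrhxxrr → 11hxxrrhxxrrhxxrrhxxrr → 11hxxrrhxxrrhxxrrhxxrrhxxrr → (answer).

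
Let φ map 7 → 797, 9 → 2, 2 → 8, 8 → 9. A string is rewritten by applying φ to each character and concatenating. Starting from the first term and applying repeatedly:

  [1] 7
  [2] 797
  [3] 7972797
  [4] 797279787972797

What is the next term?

Rewriting the 15 symbols of 797279787972797 one by one yields 797 2 797 8 797 2 797 9 797 2 797 8 797 2 797; concatenated:

7972797879727979797279787972797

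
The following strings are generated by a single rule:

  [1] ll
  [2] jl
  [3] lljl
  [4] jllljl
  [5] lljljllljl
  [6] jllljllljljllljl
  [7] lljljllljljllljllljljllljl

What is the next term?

jllljllljljllljllljljllljljllljllljljllljl

From term 3 onward, concatenate the second-to-last term with the last: ll·jl = lljl, jl·lljl = jllljl, …
So term 8 is jllljllljljllljl·lljljllljljllljllljljllljl.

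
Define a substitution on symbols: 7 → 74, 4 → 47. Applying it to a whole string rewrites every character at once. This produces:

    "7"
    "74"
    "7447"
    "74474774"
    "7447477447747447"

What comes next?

Rewriting the 16 symbols of 7447477447747447 one by one yields 74 47 47 74 47 74 74 47 47 74 74 47 74 47 47 74; concatenated:

74474774477474474774744774474774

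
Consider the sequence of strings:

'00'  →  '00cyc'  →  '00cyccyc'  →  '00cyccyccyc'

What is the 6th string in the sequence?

Every step adds cyc to the end: s(k+1) = s(k)·cyc.
From 00cyccyccyc, 2 further steps: 00cyccyccyc → 00cyccyccyccyc → (answer).

00cyccyccyccyccyc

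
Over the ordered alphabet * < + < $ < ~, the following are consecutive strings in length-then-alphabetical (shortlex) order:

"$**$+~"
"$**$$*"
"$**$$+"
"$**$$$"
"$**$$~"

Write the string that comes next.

Treat $**$$~ as a base-4 numeral over the given alphabet and add one, carrying through any trailing ~'s.

$**$~*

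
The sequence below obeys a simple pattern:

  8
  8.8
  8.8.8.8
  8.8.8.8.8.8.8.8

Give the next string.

Each string is two copies of the previous one joined by '.'.
So the next term is two copies of 8.8.8.8.8.8.8.8 with '.' between the halves.

8.8.8.8.8.8.8.8.8.8.8.8.8.8.8.8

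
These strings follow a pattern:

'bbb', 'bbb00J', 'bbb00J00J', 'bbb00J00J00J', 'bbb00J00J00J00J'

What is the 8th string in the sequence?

bbb00J00J00J00J00J00J00J

Each term is the previous one with 00J appended.
From bbb00J00J00J00J, 3 further steps: bbb00J00J00J00J → bbb00J00J00J00J00J → bbb00J00J00J00J00J00J → (answer).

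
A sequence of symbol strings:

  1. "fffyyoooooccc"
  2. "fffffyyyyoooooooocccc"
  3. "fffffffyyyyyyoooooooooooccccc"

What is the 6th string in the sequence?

Each string has the form f^{2n+1} y^{2n} o^{3n+2} c^{n+2} (n = 1, 2, …).
Setting n = 6 gives 13, 12, 20, 8 characters in each block.

fffffffffffffyyyyyyyyyyyyoooooooooooooooooooocccccccc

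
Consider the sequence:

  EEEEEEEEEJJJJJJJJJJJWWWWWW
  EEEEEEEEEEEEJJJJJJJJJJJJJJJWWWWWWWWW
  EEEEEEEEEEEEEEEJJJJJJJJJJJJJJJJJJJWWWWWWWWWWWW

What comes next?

EEEEEEEEEEEEEEEEEEJJJJJJJJJJJJJJJJJJJJJJJWWWWWWWWWWWWWWW

Term n consists of 3n+3 E's, followed by 4n+3 J's, followed by 3n W's, where the shown terms are n = 2, 3, 4.
At n = 5 the blocks have lengths 18, 23, 15.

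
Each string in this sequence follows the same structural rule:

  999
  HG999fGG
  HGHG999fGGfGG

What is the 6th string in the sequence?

HGHGHGHGHG999fGGfGGfGGfGGfGG

Each term wraps the previous one in HG on the left and fGG on the right.
From HGHG999fGGfGG, 3 further steps: HGHG999fGGfGG → HGHGHG999fGGfGGfGG → HGHGHGHG999fGGfGGfGGfGG → (answer).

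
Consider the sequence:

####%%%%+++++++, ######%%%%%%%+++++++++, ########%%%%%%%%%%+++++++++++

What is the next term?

The n-th term is 2n #'s then 3n-2 %'s then 2n+3 +'s, where the shown terms are n = 2, 3, 4.
At n = 5 the blocks have lengths 10, 13, 13.

##########%%%%%%%%%%%%%+++++++++++++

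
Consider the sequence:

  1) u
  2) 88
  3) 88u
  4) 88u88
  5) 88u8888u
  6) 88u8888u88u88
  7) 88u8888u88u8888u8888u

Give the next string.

From term 3 onward, concatenate the last term with the second-to-last: 88·u = 88u, 88u·88 = 88u88, …
So term 8 is 88u8888u88u8888u8888u·88u8888u88u88.

88u8888u88u8888u8888u88u8888u88u88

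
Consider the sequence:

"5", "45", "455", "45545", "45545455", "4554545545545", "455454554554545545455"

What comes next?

From term 3 onward, concatenate the last term with the second-to-last: 45·5 = 455, 455·45 = 45545, …
So term 8 is 455454554554545545455·4554545545545.

4554545545545455454554554545545545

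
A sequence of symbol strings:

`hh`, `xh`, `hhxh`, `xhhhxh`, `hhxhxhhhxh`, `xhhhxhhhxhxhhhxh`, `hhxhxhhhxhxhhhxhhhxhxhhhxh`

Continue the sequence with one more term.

This is a Fibonacci-style word recurrence s(k) = s(k−2)·s(k−1): e.g. hh·xh = hhxh.
The next term joins xhhhxhhhxhxhhhxh and hhxhxhhhxhxhhhxhhhxhxhhhxh.

xhhhxhhhxhxhhhxhhhxhxhhhxhxhhhxhhhxhxhhhxh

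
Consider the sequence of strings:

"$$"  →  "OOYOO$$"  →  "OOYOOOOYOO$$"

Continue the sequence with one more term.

Every step adds OOYOO at the front: s(k+1) = OOYOO·s(k).
One more step from OOYOOOOYOO$$ gives the answer.

OOYOOOOYOOOOYOO$$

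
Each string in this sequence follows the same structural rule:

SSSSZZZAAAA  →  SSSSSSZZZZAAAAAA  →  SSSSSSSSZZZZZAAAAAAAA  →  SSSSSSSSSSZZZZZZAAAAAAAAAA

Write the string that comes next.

SSSSSSSSSSSSZZZZZZZAAAAAAAAAAAA

Each string has the form S^{2n} Z^{n+1} A^{2n}, where the shown terms are n = 2, 3, 4, 5.
For the next term, n = 6, so the run lengths are 12, 7, 12.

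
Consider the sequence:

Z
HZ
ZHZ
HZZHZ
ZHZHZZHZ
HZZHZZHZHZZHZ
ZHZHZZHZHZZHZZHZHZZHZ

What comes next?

HZZHZZHZHZZHZZHZHZZHZHZZHZZHZHZZHZ

This is a Fibonacci-style word recurrence s(k) = s(k−2)·s(k−1): e.g. Z·HZ = ZHZ.
The next term joins HZZHZZHZHZZHZ and ZHZHZZHZHZZHZZHZHZZHZ.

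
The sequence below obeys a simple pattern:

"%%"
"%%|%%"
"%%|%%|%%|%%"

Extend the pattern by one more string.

s(k+1) = s(k)·|·s(k) — each term doubles the last with '|' between the halves.
So the next term is two copies of %%|%%|%%|%% with '|' between the halves.

%%|%%|%%|%%|%%|%%|%%|%%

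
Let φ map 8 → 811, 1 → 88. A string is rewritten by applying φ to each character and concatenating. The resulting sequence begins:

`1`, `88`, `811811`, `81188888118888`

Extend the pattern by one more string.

Applying the rule to each of the 14 symbols of 81188888118888 gives the pieces 811 88 88 811 811 811 811 811 88 88 811 811 811 811, which concatenate to the answer.

81188888118118118118118888811811811811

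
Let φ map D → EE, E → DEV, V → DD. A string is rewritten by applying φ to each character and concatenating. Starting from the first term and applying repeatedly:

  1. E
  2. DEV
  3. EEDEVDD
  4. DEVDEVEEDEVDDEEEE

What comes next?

Replace each of the 17 characters of DEVDEVEEDEVDDEEEE in place — EE DEV DD EE DEV DD DEV DEV EE DEV DD EE EE DEV DEV DEV DEV — and concatenate.

EEDEVDDEEDEVDDDEVDEVEEDEVDDEEEEDEVDEVDEVDEV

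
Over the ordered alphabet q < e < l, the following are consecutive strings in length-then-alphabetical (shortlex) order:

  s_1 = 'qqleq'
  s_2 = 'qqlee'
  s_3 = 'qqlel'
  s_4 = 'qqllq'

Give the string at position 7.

qeqqq

Continuing the enumeration 3 steps past qqllq: qqllq → qqlle → qqlll → (answer).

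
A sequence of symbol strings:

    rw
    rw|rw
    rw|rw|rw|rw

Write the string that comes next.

s(k+1) = s(k)·|·s(k) — each term doubles the last with '|' between the halves.
So the next term is two copies of rw|rw|rw|rw with '|' between the halves.

rw|rw|rw|rw|rw|rw|rw|rw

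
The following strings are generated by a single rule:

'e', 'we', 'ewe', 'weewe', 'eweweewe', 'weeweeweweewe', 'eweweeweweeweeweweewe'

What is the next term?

weeweeweweeweeweweeweweeweeweweewe

From term 3 onward, concatenate the second-to-last term with the last: e·we = ewe, we·ewe = weewe, …
Continuing: weeweeweweewe · eweweeweweeweeweweewe gives term 8.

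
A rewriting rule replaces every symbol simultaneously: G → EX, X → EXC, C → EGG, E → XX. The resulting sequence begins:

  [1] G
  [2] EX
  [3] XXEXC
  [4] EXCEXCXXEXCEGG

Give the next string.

Rewriting the 14 symbols of EXCEXCXXEXCEGG one by one yields XX EXC EGG XX EXC EGG EXC EXC XX EXC EGG XX EX EX; concatenated:

XXEXCEGGXXEXCEGGEXCEXCXXEXCEGGXXEXEX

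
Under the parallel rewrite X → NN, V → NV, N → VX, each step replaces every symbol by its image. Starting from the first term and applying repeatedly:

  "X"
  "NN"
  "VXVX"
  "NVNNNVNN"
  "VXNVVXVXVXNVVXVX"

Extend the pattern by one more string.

Replace each of the 16 characters of VXNVVXVXVXNVVXVX in place — NV NN VX NV NV NN NV NN NV NN VX NV NV NN NV NN — and concatenate.

NVNNVXNVNVNNNVNNNVNNVXNVNVNNNVNN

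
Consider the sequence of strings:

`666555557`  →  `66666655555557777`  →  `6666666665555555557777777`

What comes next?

Reading off run lengths: 6 runs 3, 6, 9; 5 runs 5, 7, 9; 7 runs 1, 4, 7 — each is linear in n (n = 1, 2, …).
Setting n = 4 gives 12, 11, 10 characters in each block.

666666666666555555555557777777777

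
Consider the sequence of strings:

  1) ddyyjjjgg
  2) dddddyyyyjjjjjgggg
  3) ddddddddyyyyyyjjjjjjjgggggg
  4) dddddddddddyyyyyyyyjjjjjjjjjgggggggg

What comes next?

ddddddddddddddyyyyyyyyyyjjjjjjjjjjjgggggggggg

Reading off run lengths: d runs 2, 5, 8, 11; y runs 2, 4, 6, 8; j runs 3, 5, 7, 9; g runs 2, 4, 6, 8 — each is linear in n (n = 1, 2, …).
For the next term, n = 5, so the run lengths are 14, 10, 11, 10.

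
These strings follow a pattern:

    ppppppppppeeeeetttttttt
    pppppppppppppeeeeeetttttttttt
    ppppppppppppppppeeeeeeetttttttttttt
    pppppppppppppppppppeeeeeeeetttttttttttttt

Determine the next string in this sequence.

The n-th term is 3n+1 p's then n+2 e's then 2n+2 t's, where the shown terms are n = 3, 4, 5, 6.
For the next term, n = 7, so the run lengths are 22, 9, 16.

ppppppppppppppppppppppeeeeeeeeetttttttttttttttt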